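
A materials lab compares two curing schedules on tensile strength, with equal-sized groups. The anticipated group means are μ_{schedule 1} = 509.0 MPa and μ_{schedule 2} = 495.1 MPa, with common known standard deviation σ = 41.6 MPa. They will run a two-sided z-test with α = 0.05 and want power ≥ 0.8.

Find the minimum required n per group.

Standardized effect: d = |μ_{schedule 1} − μ_{schedule 2}| / σ = |509.0 − 495.1| / 41.6 = 0.3341
Set Φ(δ − 1.960) = 0.8; then δ − 1.960 = Φ⁻¹(0.8) = 0.842, giving δ = 2.802.
(For δ > 0 the lower-tail rejection region contributes negligibly to power, so the one-term inversion is standard.)
δ = d·√(n/2) ⇒ n = 2(δ/d)² = 2 × (2.802 / 0.3341)² = 140.60.
Round up to the next whole unit.

n = 141 per group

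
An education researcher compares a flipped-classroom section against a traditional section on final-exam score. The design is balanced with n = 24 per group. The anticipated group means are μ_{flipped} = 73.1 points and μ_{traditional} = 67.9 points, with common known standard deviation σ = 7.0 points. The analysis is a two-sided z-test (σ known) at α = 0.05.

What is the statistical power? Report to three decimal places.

Standardized effect: d = |μ_{flipped} − μ_{traditional}| / σ = |73.1 − 67.9| / 7.0 = 0.7429
Noncentrality parameter: δ = d·√(n/2) = 0.7429 × √(24/2) = 2.5733
Critical value for a two-sided test at α = 0.05: z_{α/2} = 1.960.
Power = Φ(δ − 1.960) + Φ(−δ − 1.960) = Φ(0.613) + Φ(-4.533) = 0.7302 + 0.0000 = 0.7302.

Power ≈ 0.730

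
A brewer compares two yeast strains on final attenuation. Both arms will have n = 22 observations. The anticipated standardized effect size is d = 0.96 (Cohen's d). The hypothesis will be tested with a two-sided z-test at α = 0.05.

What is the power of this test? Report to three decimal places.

Power ≈ 0.890

Noncentrality parameter: δ = d·√(n/2) = 0.96 × √(22/2) = 3.1840
Two-sided α = 0.05 → critical value z_{0.025} = 1.960.
Power = Φ(δ − 1.960) + Φ(−δ − 1.960) = Φ(1.224) + Φ(-5.144) = 0.8895 + 0.0000 = 0.8895.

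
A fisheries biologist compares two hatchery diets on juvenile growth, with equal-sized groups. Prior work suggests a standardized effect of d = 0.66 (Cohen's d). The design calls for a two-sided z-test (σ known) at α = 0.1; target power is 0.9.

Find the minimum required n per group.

n = 40 per group

Set Φ(δ − 1.645) = 0.9; then δ − 1.645 = Φ⁻¹(0.9) = 1.282, giving δ = 2.926.
(Ignoring the negligible lower-tail rejection probability gives the usual closed-form inversion.)
δ = d·√(n/2) ⇒ n = 2(δ/d)² = 2 × (2.926 / 0.66)² = 39.32.
Rounding up, n = 40 per group.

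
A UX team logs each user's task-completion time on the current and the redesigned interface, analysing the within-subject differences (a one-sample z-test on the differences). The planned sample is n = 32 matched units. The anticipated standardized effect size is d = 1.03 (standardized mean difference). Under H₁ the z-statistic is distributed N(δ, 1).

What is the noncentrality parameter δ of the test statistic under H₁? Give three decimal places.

δ ≈ 5.827

The noncentrality parameter scales effect size by the design's sample-size factor: δ = d·√n = 1.03 × √32 = 5.8266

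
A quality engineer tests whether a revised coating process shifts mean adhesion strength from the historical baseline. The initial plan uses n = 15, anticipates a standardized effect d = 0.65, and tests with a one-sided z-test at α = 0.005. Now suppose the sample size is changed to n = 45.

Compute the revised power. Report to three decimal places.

With n = 45: δ = d·√n = 0.65 × √45 = 4.3603. Critical value z_{0.005} = 2.576.
Revised power = Φ(δ − 2.576) = Φ(1.785) = 0.9628.

Power ≈ 0.963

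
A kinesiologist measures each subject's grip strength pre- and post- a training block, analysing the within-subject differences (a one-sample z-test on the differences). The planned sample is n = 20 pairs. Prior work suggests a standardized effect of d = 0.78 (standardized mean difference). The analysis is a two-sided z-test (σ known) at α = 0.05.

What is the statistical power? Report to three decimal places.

Noncentrality parameter: δ = d·√n = 0.78 × √20 = 3.4883
Critical value for a two-sided test at α = 0.05: z_{α/2} = 1.960.
Power = Φ(δ − 1.960) + Φ(−δ − 1.960) = Φ(1.528) + Φ(-5.448) = 0.9368 + 0.0000 = 0.9368.

Power ≈ 0.937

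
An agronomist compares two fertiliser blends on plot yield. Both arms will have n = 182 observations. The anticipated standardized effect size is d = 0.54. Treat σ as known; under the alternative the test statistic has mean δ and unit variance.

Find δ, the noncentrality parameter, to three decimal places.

δ ≈ 5.151

The noncentrality parameter scales effect size by the design's sample-size factor: δ = d·√(n/2) = 0.54 × √(182/2) = 5.1513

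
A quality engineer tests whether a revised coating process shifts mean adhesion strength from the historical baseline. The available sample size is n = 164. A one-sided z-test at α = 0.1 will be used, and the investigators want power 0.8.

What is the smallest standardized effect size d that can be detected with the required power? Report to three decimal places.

d ≈ 0.166

Required noncentrality: δ = z_{0.1} + z_{0.20} = 1.282 + 0.842 = 2.123.
δ = d·√n ⇒ d = δ/√n = 2.123/√164 = 0.1658.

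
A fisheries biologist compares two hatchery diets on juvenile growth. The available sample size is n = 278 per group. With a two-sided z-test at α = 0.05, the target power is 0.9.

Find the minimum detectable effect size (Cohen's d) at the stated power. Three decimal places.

Need Φ(δ − 1.960) = 0.9, so δ = 1.960 + 1.282 = 3.242.
(The second rejection-region term Φ(−δ − z_{α/2}) is negligible and dropped.)
δ = d·√(n/2) ⇒ d = δ/√(n/2) = 3.242/√(278/2) = 0.2749.

d ≈ 0.275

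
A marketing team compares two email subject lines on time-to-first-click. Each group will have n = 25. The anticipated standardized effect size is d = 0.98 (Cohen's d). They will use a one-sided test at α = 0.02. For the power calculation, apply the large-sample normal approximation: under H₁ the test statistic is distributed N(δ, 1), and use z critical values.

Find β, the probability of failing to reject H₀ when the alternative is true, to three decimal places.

Noncentrality parameter: δ = d·√(n/2) = 0.98 × √(25/2) = 3.4648
One-sided α = 0.02 → critical value z_{0.02} = 2.054.
Power = P(Z > 2.054 − δ) = Φ(1.411) = 0.9209.
Type II error: β = 1 − power = 1 − 0.9209 = 0.0791.

β ≈ 0.079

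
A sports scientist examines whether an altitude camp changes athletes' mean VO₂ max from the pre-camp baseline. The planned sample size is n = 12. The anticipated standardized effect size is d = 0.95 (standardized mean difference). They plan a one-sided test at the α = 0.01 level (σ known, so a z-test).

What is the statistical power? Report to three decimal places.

Power ≈ 0.833

Noncentrality parameter: δ = d·√n = 0.95 × √12 = 3.2909
Critical value for a one-sided test at α = 0.01: z_α = 2.326.
Power = Φ(δ − 2.326) = Φ(0.965) = 0.8326.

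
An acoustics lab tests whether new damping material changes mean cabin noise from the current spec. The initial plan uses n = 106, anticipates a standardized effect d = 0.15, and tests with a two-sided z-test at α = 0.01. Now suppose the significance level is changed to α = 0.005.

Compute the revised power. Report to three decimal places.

Power ≈ 0.103

δ = d·√n = 0.15 × √106 = 1.5443 (unchanged). New critical value: z_{0.0025} = 2.807.
Revised power = Φ(δ − 2.807) + Φ(−δ − 2.807) = Φ(-1.263) + Φ(-4.351) = 0.1034 + 0.0000 = 0.1034.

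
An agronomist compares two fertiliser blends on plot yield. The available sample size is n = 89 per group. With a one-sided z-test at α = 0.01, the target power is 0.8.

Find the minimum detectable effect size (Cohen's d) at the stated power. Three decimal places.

d ≈ 0.475

Required noncentrality: δ = z_{0.01} + z_{0.20} = 2.326 + 0.842 = 3.168.
δ = d·√(n/2) ⇒ d = δ/√(n/2) = 3.168/√(89/2) = 0.4749.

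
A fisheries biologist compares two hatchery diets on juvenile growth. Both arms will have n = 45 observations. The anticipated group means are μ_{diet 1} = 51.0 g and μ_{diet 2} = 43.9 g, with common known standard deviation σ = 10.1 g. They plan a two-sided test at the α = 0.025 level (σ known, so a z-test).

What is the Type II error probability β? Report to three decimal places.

Standardized effect: d = |μ_{diet 1} − μ_{diet 2}| / σ = |51.0 − 43.9| / 10.1 = 0.7030
Noncentrality parameter: λ = d·√(n/2) = 0.7030 × √(45/2) = 3.3345
Two-sided α = 0.025 → critical value z_{0.0125} = 2.241.
Power = Φ(λ − 2.241) + Φ(−λ − 2.241) = Φ(1.093) + Φ(-5.576) = 0.8628 + 0.0000 = 0.8628.
Type II error: β = 1 − power = 1 − 0.8628 = 0.1372.

β ≈ 0.137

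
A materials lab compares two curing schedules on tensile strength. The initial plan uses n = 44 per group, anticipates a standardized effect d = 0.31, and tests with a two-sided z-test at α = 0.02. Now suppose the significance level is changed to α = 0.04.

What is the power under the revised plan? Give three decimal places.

Power ≈ 0.275

δ = d·√(n/2) = 0.31 × √(44/2) = 1.4540 (unchanged). New critical value: z_{0.02} = 2.054.
Revised power = Φ(δ − 2.054) + Φ(−δ − 2.054) = Φ(-0.600) + Φ(-3.508) = 0.2743 + 0.0002 = 0.2746.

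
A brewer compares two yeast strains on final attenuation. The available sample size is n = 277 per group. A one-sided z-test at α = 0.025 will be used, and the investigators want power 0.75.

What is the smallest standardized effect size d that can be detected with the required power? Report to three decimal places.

Need Φ(δ − 1.960) = 0.75, so δ = 1.960 + 0.674 = 2.634.
δ = d·√(n/2) ⇒ d = δ/√(n/2) = 2.634/√(277/2) = 0.2239.

d ≈ 0.224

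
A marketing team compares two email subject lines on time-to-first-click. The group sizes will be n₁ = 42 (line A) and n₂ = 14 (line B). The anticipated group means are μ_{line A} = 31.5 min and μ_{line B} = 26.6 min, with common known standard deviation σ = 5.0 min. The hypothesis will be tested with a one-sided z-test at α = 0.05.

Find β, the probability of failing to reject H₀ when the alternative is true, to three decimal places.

β ≈ 0.063

Standardized effect: d = |μ_{line A} − μ_{line B}| / σ = |31.5 − 26.6| / 5.0 = 0.9800
Noncentrality parameter: δ = d / √(1/n₁ + 1/n₂) = 0.9800 / √(1/42 + 1/14) = 3.1756
One-sided α = 0.05 → critical value z_{0.05} = 1.645.
Power = Φ(δ − 1.645) = Φ(1.531) = 0.9371.
Type II error: β = 1 − power = 1 − 0.9371 = 0.0629.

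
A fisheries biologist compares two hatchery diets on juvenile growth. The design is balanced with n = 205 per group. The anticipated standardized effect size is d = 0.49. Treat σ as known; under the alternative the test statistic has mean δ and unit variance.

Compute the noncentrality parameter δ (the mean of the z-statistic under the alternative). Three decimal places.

δ = d·√(n/2) = 0.49 × √(205/2) = 4.9609

δ ≈ 4.961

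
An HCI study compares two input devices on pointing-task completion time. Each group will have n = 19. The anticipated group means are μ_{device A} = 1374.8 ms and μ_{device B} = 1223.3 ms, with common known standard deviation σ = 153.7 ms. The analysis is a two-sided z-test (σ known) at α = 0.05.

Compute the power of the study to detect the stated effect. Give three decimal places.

Standardized effect: d = |μ_{device A} − μ_{device B}| / σ = |1374.8 − 1223.3| / 153.7 = 0.9857
Noncentrality parameter: δ = d·√(n/2) = 0.9857 × √(19/2) = 3.0381
Critical value for a two-sided test at α = 0.05: z_{α/2} = 1.960.
Power = Φ(δ − 1.960) + Φ(−δ − 1.960) = Φ(1.078) + Φ(-4.998) = 0.8595 + 0.0000 = 0.8595.

Power ≈ 0.860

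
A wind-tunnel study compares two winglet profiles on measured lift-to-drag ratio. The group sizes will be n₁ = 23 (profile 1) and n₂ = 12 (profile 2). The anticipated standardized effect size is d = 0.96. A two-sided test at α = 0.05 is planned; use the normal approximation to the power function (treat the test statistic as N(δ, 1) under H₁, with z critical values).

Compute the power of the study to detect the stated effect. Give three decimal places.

Noncentrality parameter: δ = d / √(1/n₁ + 1/n₂) = 0.96 / √(1/23 + 1/12) = 2.6958
Critical value for a two-sided test at α = 0.05: z_{α/2} = 1.960.
Power = Φ(δ − 1.960) + Φ(−δ − 1.960) = Φ(0.736) + Φ(-4.656) = 0.7691 + 0.0000 = 0.7691.

Power ≈ 0.769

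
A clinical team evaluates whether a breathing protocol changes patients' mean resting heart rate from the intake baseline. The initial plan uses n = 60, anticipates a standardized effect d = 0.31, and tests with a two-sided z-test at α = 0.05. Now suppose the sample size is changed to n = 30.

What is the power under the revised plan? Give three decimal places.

Power ≈ 0.397

With n = 30: δ = d·√n = 0.31 × √30 = 1.6979. Critical value z_{0.025} = 1.960.
Revised power = Φ(δ − 1.960) + Φ(−δ − 1.960) = Φ(-0.262) + Φ(-3.658) = 0.3967 + 0.0001 = 0.3968.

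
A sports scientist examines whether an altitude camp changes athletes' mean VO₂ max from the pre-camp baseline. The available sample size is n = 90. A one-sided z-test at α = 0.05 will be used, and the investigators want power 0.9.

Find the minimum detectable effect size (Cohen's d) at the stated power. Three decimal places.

Required noncentrality: δ = z_{0.05} + z_{0.10} = 1.645 + 1.282 = 2.926.
δ = d·√n ⇒ d = δ/√n = 2.926/√90 = 0.3085.

d ≈ 0.308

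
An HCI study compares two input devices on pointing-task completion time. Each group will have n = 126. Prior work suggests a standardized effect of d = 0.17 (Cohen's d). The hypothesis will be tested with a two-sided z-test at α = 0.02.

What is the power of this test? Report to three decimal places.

Noncentrality parameter: δ = d·√(n/2) = 0.17 × √(126/2) = 1.3493
Critical value for a two-sided test at α = 0.02: z_{α/2} = 2.326.
Power = Φ(δ − 2.326) + Φ(−δ − 2.326) = Φ(-0.977) + Φ(-3.676) = 0.1643 + 0.0001 = 0.1644.

Power ≈ 0.164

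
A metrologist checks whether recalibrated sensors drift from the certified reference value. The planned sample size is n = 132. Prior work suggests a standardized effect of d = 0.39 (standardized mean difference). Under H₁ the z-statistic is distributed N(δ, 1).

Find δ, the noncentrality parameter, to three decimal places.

δ = d·√n = 0.39 × √132 = 4.4808

δ ≈ 4.481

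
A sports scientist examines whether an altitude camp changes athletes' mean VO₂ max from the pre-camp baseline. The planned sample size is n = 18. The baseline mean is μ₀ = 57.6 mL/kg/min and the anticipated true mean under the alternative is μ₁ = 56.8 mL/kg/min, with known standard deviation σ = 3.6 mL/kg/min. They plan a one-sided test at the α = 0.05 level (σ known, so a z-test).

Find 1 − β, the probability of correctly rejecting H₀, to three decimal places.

Standardized effect: d = |μ₁ − μ₀| / σ = |56.8 − 57.6| / 3.6 = 0.2222
Noncentrality parameter: δ = d·√n = 0.2222 × √18 = 0.9428
Critical value for a one-sided test at α = 0.05: z_α = 1.645.
Power = Φ(δ − 1.645) = Φ(-0.702) = 0.2413.

Power ≈ 0.241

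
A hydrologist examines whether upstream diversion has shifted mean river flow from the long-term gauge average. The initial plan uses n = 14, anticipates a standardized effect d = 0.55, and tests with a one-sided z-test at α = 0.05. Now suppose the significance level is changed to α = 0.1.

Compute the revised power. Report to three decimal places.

Power ≈ 0.781

δ = d·√n = 0.55 × √14 = 2.0579 (unchanged). New critical value: z_{0.1} = 1.282.
Revised power = Φ(δ − 1.282) = Φ(0.776) = 0.7812.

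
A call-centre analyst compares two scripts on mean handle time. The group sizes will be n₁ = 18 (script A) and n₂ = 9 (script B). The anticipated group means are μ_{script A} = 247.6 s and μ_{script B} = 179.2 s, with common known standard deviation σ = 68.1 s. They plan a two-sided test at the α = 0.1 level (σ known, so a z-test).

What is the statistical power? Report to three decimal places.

Standardized effect: d = |μ_{script A} − μ_{script B}| / σ = |247.6 − 179.2| / 68.1 = 1.0044
Noncentrality parameter: δ = d / √(1/n₁ + 1/n₂) = 1.0044 / √(1/18 + 1/9) = 2.4603
Critical value for a two-sided test at α = 0.1: z_{α/2} = 1.645.
Power = Φ(δ − 1.645) + Φ(−δ − 1.645) = Φ(0.815) + Φ(-4.105) = 0.7926 + 0.0000 = 0.7926.

Power ≈ 0.793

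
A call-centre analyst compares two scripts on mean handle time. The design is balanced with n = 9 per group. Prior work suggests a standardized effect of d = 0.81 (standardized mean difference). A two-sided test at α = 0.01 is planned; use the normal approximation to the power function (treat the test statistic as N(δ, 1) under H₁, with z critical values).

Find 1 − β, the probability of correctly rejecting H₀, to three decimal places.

Power ≈ 0.196

Noncentrality parameter: δ = d·√(n/2) = 0.81 × √(9/2) = 1.7183
Critical value for a two-sided test at α = 0.01: z_{α/2} = 2.576.
Power = Φ(δ − 2.576) + Φ(−δ − 2.576) = Φ(-0.858) + Φ(-4.294) = 0.1956 + 0.0000 = 0.1956.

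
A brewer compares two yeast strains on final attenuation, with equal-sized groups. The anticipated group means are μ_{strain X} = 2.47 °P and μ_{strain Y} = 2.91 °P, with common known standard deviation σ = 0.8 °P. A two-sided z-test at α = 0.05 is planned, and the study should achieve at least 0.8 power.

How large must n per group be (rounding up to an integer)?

Standardized effect: d = |μ_{strain X} − μ_{strain Y}| / σ = |2.47 − 2.91| / 0.8 = 0.5500
For power 0.8 need Φ(δ − z_{0.025}) = 0.8, so δ = z_{0.025} + z_{0.20} = 1.960 + 0.842 = 2.802.
(The Φ(−δ − z_{α/2}) term is vanishingly small for δ > 0 and is dropped in the standard sample-size formula.)
δ = d·√(n/2) ⇒ n = 2(δ/d)² = 2 × (2.802 / 0.5500)² = 51.89.
Round up to the next whole unit.

n = 52 per group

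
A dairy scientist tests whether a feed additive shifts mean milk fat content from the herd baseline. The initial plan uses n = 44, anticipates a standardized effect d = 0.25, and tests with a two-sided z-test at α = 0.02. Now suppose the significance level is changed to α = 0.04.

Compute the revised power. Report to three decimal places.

δ = d·√n = 0.25 × √44 = 1.6583 (unchanged). New critical value: z_{0.02} = 2.054.
Revised power = Φ(δ − 2.054) + Φ(−δ − 2.054) = Φ(-0.395) + Φ(-3.712) = 0.3463 + 0.0001 = 0.3464.

Power ≈ 0.346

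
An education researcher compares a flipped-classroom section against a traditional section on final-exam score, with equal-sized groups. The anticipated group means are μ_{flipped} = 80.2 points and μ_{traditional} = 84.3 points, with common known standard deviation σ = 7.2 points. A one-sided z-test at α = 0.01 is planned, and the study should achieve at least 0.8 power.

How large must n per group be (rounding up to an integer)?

n = 62 per group

Standardized effect: d = |μ_{flipped} − μ_{traditional}| / σ = |80.2 − 84.3| / 7.2 = 0.5694
For power 0.8 need Φ(δ − z_{0.01}) = 0.8, so δ = z_{0.01} + z_{0.20} = 2.326 + 0.842 = 3.168.
δ = d·√(n/2) ⇒ n = 2(δ/d)² = 2 × (3.168 / 0.5694)² = 61.90.
Rounding up, n = 62 per group.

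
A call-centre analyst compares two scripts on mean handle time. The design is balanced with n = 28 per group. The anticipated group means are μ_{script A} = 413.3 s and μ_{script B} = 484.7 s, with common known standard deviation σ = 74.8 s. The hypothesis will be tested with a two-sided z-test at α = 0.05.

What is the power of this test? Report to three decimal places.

Power ≈ 0.946

Standardized effect: d = |μ_{script A} − μ_{script B}| / σ = |413.3 − 484.7| / 74.8 = 0.9545
Noncentrality parameter: δ = d·√(n/2) = 0.9545 × √(28/2) = 3.5716
Critical value for a two-sided test at α = 0.05: z_{α/2} = 1.960.
Power = Φ(δ − 1.960) + Φ(−δ − 1.960) = Φ(1.612) + Φ(-5.532) = 0.9465 + 0.0000 = 0.9465.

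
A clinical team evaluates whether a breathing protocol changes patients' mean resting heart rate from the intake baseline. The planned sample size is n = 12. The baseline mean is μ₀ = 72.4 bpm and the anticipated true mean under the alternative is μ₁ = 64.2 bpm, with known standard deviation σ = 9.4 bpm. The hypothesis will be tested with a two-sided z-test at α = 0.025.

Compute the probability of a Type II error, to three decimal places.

Standardized effect: d = |μ₁ − μ₀| / σ = |64.2 − 72.4| / 9.4 = 0.8723
Noncentrality parameter: δ = d·√n = 0.8723 × √12 = 3.0219
Critical value for a two-sided test at α = 0.025: z_{α/2} = 2.241.
Power = Φ(δ − 2.241) + Φ(−δ − 2.241) = Φ(0.780) + Φ(-5.263) = 0.7824 + 0.0000 = 0.7824.
Type II error: β = 1 − power = 1 − 0.7824 = 0.2176.

β ≈ 0.218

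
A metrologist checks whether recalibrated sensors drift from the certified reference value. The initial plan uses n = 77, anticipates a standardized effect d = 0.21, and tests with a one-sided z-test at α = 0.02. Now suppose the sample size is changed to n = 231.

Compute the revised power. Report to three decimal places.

Power ≈ 0.872

With n = 231: δ = d·√n = 0.21 × √231 = 3.1917. Critical value z_{0.02} = 2.054.
Revised power = P(Z > 2.054 − δ) = Φ(1.138) = 0.8724.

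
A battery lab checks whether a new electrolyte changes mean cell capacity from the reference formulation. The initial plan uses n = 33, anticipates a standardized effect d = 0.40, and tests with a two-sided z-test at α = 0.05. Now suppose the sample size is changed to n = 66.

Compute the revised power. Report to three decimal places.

With n = 66: δ = d·√n = 0.40 × √66 = 3.2496. Critical value z_{0.025} = 1.960.
Revised power = Φ(δ − 1.960) + Φ(−δ − 1.960) = Φ(1.290) + Φ(-5.210) = 0.9014 + 0.0000 = 0.9014.

Power ≈ 0.901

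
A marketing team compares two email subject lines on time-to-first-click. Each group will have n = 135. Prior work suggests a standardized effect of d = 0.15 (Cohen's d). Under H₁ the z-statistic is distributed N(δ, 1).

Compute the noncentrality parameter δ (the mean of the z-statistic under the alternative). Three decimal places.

δ = d·√(n/2) = 0.15 × √(135/2) = 1.2324

δ ≈ 1.232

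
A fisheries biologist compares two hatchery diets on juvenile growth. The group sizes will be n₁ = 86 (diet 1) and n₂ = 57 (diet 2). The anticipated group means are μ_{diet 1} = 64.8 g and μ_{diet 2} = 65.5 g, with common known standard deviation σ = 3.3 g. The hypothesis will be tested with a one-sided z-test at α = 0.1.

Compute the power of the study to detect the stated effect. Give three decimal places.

Standardized effect: d = |μ_{diet 1} − μ_{diet 2}| / σ = |64.8 − 65.5| / 3.3 = 0.2121
Noncentrality parameter: δ = d / √(1/n₁ + 1/n₂) = 0.2121 / √(1/86 + 1/57) = 1.2419
Critical value for a one-sided test at α = 0.1: z_α = 1.282.
Power = P(Z > 1.282 − δ) = Φ(-0.040) = 0.4842.

Power ≈ 0.484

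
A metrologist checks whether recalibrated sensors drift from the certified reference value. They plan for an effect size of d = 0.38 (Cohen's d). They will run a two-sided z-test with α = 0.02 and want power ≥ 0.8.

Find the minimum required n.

For power 0.8 need Φ(δ − z_{0.01}) = 0.8, so δ = z_{0.01} + z_{0.20} = 2.326 + 0.842 = 3.168.
(Ignoring the negligible lower-tail rejection probability gives the usual closed-form inversion.)
δ = d·√n ⇒ n = (δ/d)² = (3.168 / 0.38)² = 69.50.
Rounding up, n = 70.

n = 70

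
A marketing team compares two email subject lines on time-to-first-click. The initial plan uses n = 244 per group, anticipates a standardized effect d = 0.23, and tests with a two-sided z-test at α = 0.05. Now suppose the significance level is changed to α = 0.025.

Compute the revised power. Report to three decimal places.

Power ≈ 0.618

δ = d·√(n/2) = 0.23 × √(244/2) = 2.5404 (unchanged). New critical value: z_{0.0125} = 2.241.
Revised power = Φ(δ − 2.241) + Φ(−δ − 2.241) = Φ(0.299) + Φ(-4.782) = 0.6175 + 0.0000 = 0.6175.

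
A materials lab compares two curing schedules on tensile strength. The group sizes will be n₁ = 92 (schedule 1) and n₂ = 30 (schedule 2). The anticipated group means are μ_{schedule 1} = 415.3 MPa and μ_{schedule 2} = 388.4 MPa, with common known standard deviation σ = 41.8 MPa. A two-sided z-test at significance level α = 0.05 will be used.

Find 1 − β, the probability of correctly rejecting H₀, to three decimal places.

Power ≈ 0.865

Standardized effect: d = |μ_{schedule 1} − μ_{schedule 2}| / σ = |415.3 − 388.4| / 41.8 = 0.6435
Noncentrality parameter: δ = d / √(1/n₁ + 1/n₂) = 0.6435 / √(1/92 + 1/30) = 3.0609
Two-sided α = 0.05 → critical value z_{0.025} = 1.960.
Power = Φ(δ − 1.960) + Φ(−δ − 1.960) = Φ(1.101) + Φ(-5.021) = 0.8645 + 0.0000 = 0.8645.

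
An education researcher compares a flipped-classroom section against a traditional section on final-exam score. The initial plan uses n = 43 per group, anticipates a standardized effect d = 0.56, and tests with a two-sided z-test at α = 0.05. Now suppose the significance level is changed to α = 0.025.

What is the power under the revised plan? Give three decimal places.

δ = d·√(n/2) = 0.56 × √(43/2) = 2.5966 (unchanged). New critical value: z_{0.0125} = 2.241.
Revised power = Φ(δ − 2.241) + Φ(−δ − 2.241) = Φ(0.355) + Φ(-4.838) = 0.6388 + 0.0000 = 0.6388.

Power ≈ 0.639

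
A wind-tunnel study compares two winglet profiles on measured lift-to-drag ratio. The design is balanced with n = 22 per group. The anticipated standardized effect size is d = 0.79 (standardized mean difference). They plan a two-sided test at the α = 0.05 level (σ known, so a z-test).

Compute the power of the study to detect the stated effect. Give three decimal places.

Noncentrality parameter: δ = d·√(n/2) = 0.79 × √(22/2) = 2.6201
Two-sided α = 0.05 → critical value z_{0.025} = 1.960.
Power = Φ(δ − 1.960) + Φ(−δ − 1.960) = Φ(0.660) + Φ(-4.580) = 0.7454 + 0.0000 = 0.7454.

Power ≈ 0.745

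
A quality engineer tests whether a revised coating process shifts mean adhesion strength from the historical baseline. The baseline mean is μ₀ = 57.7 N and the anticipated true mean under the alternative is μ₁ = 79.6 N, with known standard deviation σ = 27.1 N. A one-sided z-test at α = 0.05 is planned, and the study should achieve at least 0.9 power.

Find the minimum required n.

n = 14

Standardized effect: d = |μ₁ − μ₀| / σ = |79.6 − 57.7| / 27.1 = 0.8081
Set Φ(δ − 1.645) = 0.9; then δ − 1.645 = Φ⁻¹(0.9) = 1.282, giving δ = 2.926.
δ = d·√n ⇒ n = (δ/d)² = (2.926 / 0.8081)² = 13.11.
Rounding up, n = 14.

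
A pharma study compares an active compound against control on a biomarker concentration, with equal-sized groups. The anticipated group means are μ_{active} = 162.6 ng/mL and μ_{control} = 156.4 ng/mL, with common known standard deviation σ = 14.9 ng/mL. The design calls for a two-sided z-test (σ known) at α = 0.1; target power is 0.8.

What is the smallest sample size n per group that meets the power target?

Standardized effect: d = |μ_{active} − μ_{control}| / σ = |162.6 − 156.4| / 14.9 = 0.4161
Set Φ(δ − 1.645) = 0.8; then δ − 1.645 = Φ⁻¹(0.8) = 0.842, giving δ = 2.486.
(For δ > 0 the lower-tail rejection region contributes negligibly to power, so the one-term inversion is standard.)
δ = d·√(n/2) ⇒ n = 2(δ/d)² = 2 × (2.486 / 0.4161)² = 71.41.
Round up to the next whole unit.

n = 72 per group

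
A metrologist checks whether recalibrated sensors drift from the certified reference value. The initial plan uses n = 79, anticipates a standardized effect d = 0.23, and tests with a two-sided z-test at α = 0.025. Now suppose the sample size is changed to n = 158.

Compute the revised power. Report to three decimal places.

Power ≈ 0.742

With n = 158: δ = d·√n = 0.23 × √158 = 2.8911. Critical value z_{0.0125} = 2.241.
Revised power = Φ(δ − 2.241) + Φ(−δ − 2.241) = Φ(0.650) + Φ(-5.132) = 0.7420 + 0.0000 = 0.7420.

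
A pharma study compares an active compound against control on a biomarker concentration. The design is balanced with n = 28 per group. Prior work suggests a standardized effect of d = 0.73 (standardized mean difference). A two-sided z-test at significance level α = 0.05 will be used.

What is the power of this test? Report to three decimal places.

Power ≈ 0.780

Noncentrality parameter: δ = d·√(n/2) = 0.73 × √(28/2) = 2.7314
Two-sided α = 0.05 → critical value z_{0.025} = 1.960.
Power = Φ(δ − 1.960) + Φ(−δ − 1.960) = Φ(0.771) + Φ(-4.691) = 0.7798 + 0.0000 = 0.7798.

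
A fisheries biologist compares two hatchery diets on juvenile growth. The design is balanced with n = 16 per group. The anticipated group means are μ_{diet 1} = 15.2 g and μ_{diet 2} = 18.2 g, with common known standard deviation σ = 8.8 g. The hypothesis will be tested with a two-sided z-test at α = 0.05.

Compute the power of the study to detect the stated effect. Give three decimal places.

Power ≈ 0.161

Standardized effect: d = |μ_{diet 1} − μ_{diet 2}| / σ = |15.2 − 18.2| / 8.8 = 0.3409
Noncentrality parameter: δ = d·√(n/2) = 0.3409 × √(16/2) = 0.9642
Two-sided α = 0.05 → critical value z_{0.025} = 1.960.
Power = Φ(δ − 1.960) + Φ(−δ − 1.960) = Φ(-0.996) + Φ(-2.924) = 0.1597 + 0.0017 = 0.1614.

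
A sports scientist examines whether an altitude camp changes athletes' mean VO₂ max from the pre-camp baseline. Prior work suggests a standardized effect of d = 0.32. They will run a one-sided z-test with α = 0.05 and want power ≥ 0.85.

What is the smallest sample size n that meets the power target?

For power 0.85 need Φ(δ − z_{0.05}) = 0.85, so δ = z_{0.05} + z_{0.15} = 1.645 + 1.036 = 2.681.
δ = d·√n ⇒ n = (δ/d)² = (2.681 / 0.32)² = 70.21.
Round up to the next whole unit.

n = 71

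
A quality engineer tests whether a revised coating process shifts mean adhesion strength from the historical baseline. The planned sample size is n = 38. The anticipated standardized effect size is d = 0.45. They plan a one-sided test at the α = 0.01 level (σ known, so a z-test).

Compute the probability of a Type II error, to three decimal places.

Noncentrality parameter: δ = d·√n = 0.45 × √38 = 2.7740
Critical value for a one-sided test at α = 0.01: z_α = 2.326.
Power = P(Z > 2.326 − δ) = Φ(0.448) = 0.6728.
Type II error: β = 1 − power = 1 − 0.6728 = 0.3272.

β ≈ 0.327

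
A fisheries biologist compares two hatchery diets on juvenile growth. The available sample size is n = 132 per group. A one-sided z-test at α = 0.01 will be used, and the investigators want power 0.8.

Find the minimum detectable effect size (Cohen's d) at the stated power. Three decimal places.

d ≈ 0.390

Required noncentrality: δ = z_{0.01} + z_{0.20} = 2.326 + 0.842 = 3.168.
δ = d·√(n/2) ⇒ d = δ/√(n/2) = 3.168/√(132/2) = 0.3900.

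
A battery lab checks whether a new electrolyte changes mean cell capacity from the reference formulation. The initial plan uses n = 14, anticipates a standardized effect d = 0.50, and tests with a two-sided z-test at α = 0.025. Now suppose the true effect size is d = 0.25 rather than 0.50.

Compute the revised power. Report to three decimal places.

With d = 0.25: δ = d·√n = 0.25 × √14 = 0.9354. Critical value z_{0.0125} = 2.241.
Revised power = Φ(δ − 2.241) + Φ(−δ − 2.241) = Φ(-1.306) + Φ(-3.177) = 0.0958 + 0.0007 = 0.0965.

Power ≈ 0.097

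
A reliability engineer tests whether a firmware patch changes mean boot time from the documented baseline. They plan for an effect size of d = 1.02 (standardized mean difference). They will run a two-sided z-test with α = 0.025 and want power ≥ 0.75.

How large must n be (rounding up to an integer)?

n = 9

Set Φ(δ − 2.241) = 0.75; then δ − 2.241 = Φ⁻¹(0.75) = 0.674, giving δ = 2.916.
(The Φ(−δ − z_{α/2}) term is vanishingly small for δ > 0 and is dropped in the standard sample-size formula.)
δ = d·√n ⇒ n = (δ/d)² = (2.916 / 1.02)² = 8.17.
Round up to the next whole unit.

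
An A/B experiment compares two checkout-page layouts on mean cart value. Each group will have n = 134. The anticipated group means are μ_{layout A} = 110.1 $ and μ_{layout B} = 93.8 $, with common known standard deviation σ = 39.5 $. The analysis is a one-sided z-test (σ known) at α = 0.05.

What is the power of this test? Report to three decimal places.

Power ≈ 0.958

Standardized effect: d = |μ_{layout A} − μ_{layout B}| / σ = |110.1 − 93.8| / 39.5 = 0.4127
Noncentrality parameter: δ = d·√(n/2) = 0.4127 × √(134/2) = 3.3778
Critical value for a one-sided test at α = 0.05: z_α = 1.645.
Power = Φ(δ − 1.645) = Φ(1.733) = 0.9584.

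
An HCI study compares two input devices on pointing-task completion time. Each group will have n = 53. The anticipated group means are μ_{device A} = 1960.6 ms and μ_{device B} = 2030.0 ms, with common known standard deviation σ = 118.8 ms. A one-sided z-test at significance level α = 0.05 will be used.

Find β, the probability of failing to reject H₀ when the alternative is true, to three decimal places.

β ≈ 0.087

Standardized effect: d = |μ_{device A} − μ_{device B}| / σ = |1960.6 − 2030.0| / 118.8 = 0.5842
Noncentrality parameter: δ = d·√(n/2) = 0.5842 × √(53/2) = 3.0072
One-sided α = 0.05 → critical value z_{0.05} = 1.645.
Power = P(Z > 1.645 − δ) = Φ(1.362) = 0.9135.
Type II error: β = 1 − power = 1 − 0.9135 = 0.0865.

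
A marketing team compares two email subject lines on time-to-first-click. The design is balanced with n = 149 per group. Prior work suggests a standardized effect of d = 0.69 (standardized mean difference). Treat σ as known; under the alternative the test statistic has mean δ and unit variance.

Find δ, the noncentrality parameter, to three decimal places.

δ = d·√(n/2) = 0.69 × √(149/2) = 5.9556

δ ≈ 5.956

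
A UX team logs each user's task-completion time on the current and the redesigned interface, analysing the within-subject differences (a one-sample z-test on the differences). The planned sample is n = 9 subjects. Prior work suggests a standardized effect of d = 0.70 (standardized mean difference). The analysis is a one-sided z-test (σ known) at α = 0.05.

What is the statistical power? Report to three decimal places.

Noncentrality parameter: δ = d·√n = 0.70 × √9 = 2.1000
One-sided α = 0.05 → critical value z_{0.05} = 1.645.
Power = P(Z > 1.645 − δ) = Φ(0.455) = 0.6755.

Power ≈ 0.675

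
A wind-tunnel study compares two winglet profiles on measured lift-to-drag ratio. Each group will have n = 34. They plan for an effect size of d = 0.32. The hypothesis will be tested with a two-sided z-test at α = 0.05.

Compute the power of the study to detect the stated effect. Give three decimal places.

Power ≈ 0.261

Noncentrality parameter: δ = d·√(n/2) = 0.32 × √(34/2) = 1.3194
Two-sided α = 0.05 → critical value z_{0.025} = 1.960.
Power = Φ(δ − 1.960) + Φ(−δ − 1.960) = Φ(-0.641) + Φ(-3.279) = 0.2609 + 0.0005 = 0.2614.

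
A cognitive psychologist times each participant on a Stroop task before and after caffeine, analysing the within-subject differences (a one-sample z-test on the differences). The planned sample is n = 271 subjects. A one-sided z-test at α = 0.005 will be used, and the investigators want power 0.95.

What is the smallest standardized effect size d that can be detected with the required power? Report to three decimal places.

d ≈ 0.256

Required noncentrality: δ = z_{0.005} + z_{0.05} = 2.576 + 1.645 = 4.221.
δ = d·√n ⇒ d = δ/√n = 4.221/√271 = 0.2564.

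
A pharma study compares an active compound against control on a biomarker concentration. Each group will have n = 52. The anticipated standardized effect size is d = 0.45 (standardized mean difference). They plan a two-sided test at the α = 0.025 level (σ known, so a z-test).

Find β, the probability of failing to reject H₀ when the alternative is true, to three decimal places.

Noncentrality parameter: δ = d·√(n/2) = 0.45 × √(52/2) = 2.2946
Two-sided α = 0.025 → critical value z_{0.0125} = 2.241.
Power = Φ(δ − 2.241) + Φ(−δ − 2.241) = Φ(0.053) + Φ(-4.536) = 0.5212 + 0.0000 = 0.5212.
Type II error: β = 1 − power = 1 − 0.5212 = 0.4788.

β ≈ 0.479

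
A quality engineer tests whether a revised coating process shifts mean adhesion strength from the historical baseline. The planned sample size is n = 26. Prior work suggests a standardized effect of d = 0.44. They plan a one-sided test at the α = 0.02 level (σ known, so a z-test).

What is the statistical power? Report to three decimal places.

Power ≈ 0.575

Noncentrality parameter: δ = d·√n = 0.44 × √26 = 2.2436
One-sided α = 0.02 → critical value z_{0.02} = 2.054.
Power = Φ(δ − 2.054) = Φ(0.190) = 0.5753.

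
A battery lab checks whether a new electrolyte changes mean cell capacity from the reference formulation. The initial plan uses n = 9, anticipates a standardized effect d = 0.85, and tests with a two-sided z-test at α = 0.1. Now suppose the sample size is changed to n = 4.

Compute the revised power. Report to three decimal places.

With n = 4: δ = d·√n = 0.85 × √4 = 1.7000. Critical value z_{0.05} = 1.645.
Revised power = Φ(δ − 1.645) + Φ(−δ − 1.645) = Φ(0.055) + Φ(-3.345) = 0.5220 + 0.0004 = 0.5224.

Power ≈ 0.522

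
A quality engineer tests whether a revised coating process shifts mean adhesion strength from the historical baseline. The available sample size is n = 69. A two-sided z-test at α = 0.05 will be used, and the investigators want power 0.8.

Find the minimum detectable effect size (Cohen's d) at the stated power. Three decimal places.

d ≈ 0.337

Required noncentrality: δ = z_{0.025} + z_{0.20} = 1.960 + 0.842 = 2.802.
(The second rejection-region term Φ(−δ − z_{α/2}) is negligible and dropped.)
δ = d·√n ⇒ d = δ/√n = 2.802/√69 = 0.3373.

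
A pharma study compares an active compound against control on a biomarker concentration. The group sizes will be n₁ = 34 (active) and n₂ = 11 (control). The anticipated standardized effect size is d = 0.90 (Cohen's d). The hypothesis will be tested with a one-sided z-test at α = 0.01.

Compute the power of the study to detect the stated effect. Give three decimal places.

Power ≈ 0.606

Noncentrality parameter: δ = d / √(1/n₁ + 1/n₂) = 0.90 / √(1/34 + 1/11) = 2.5946
Critical value for a one-sided test at α = 0.01: z_α = 2.326.
Power = P(Z > 2.326 − δ) = Φ(0.268) = 0.6058.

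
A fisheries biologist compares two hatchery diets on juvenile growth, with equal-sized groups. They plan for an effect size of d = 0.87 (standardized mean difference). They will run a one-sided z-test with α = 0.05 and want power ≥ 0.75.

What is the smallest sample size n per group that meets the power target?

For power 0.75 need Φ(δ − z_{0.05}) = 0.75, so δ = z_{0.05} + z_{0.25} = 1.645 + 0.674 = 2.319.
δ = d·√(n/2) ⇒ n = 2(δ/d)² = 2 × (2.319 / 0.87)² = 14.21.
Round up to the next whole unit.

n = 15 per group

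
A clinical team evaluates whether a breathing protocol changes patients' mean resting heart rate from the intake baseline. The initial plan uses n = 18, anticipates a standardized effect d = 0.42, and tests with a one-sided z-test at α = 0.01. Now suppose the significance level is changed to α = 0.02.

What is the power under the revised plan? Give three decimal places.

δ = d·√n = 0.42 × √18 = 1.7819 (unchanged). New critical value: z_{0.02} = 2.054.
Revised power = Φ(δ − 2.054) = Φ(-0.272) = 0.3929.

Power ≈ 0.393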